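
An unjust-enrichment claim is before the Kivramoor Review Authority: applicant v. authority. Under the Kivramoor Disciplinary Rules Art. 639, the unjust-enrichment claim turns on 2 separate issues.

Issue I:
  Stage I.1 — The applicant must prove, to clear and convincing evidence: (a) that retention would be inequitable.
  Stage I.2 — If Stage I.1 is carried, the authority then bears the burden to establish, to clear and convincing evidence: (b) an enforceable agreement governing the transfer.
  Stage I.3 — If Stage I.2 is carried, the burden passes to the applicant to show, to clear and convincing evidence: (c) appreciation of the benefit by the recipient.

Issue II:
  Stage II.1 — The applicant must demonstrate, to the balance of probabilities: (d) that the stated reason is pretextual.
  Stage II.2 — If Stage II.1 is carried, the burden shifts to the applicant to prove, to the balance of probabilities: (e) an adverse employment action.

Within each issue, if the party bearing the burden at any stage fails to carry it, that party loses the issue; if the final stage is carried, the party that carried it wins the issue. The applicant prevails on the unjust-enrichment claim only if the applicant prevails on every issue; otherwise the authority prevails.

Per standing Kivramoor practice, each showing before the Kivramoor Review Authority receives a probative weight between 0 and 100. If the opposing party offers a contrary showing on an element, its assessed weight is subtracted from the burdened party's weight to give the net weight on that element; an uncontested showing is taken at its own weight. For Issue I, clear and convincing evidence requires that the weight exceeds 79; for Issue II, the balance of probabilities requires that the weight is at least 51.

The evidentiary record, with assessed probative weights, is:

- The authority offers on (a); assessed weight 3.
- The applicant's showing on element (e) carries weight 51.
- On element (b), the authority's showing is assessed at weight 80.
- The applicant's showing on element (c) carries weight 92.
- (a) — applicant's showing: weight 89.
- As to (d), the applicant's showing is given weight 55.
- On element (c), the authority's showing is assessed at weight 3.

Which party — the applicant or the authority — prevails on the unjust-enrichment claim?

— Issue I —
Stage I.1 — burden on applicant; standard: clear and convincing evidence (weight exceeds 79).
    (a): 89 − 3 = 86 > 79 [met]
  Stage I.1 is satisfied; the onus moves to the authority.
Stage I.2 — burden on authority; standard: clear and convincing evidence (weight exceeds 79).
    (b): 80 > 79 [met]
  Stage I.2 carried; the burden shifts to the applicant.
Stage I.3 — burden on applicant; standard: clear and convincing evidence (weight exceeds 79).
    (c): 92 − 3 = 89 > 79 [met]
  All elements met at the final stage.
With every stage satisfied, the applicant prevails on this issue.
— Issue II —
Stage II.1 (applicant, the balance of probabilities, weight is at least 51): (d) 55 ≥ 51 — meets.
  All elements met. The applicant retains the burden for Stage II.2.
Stage II.2 (applicant, the balance of probabilities, weight is at least 51): (e) 51 ≥ 51 — meets.
  All elements met at the final stage.
Every stage carried; the applicant prevails on this issue.
Per-issue: Issue I → applicant; Issue II → applicant. The applicant must prevail on every issue; overall, the applicant prevails.

applicant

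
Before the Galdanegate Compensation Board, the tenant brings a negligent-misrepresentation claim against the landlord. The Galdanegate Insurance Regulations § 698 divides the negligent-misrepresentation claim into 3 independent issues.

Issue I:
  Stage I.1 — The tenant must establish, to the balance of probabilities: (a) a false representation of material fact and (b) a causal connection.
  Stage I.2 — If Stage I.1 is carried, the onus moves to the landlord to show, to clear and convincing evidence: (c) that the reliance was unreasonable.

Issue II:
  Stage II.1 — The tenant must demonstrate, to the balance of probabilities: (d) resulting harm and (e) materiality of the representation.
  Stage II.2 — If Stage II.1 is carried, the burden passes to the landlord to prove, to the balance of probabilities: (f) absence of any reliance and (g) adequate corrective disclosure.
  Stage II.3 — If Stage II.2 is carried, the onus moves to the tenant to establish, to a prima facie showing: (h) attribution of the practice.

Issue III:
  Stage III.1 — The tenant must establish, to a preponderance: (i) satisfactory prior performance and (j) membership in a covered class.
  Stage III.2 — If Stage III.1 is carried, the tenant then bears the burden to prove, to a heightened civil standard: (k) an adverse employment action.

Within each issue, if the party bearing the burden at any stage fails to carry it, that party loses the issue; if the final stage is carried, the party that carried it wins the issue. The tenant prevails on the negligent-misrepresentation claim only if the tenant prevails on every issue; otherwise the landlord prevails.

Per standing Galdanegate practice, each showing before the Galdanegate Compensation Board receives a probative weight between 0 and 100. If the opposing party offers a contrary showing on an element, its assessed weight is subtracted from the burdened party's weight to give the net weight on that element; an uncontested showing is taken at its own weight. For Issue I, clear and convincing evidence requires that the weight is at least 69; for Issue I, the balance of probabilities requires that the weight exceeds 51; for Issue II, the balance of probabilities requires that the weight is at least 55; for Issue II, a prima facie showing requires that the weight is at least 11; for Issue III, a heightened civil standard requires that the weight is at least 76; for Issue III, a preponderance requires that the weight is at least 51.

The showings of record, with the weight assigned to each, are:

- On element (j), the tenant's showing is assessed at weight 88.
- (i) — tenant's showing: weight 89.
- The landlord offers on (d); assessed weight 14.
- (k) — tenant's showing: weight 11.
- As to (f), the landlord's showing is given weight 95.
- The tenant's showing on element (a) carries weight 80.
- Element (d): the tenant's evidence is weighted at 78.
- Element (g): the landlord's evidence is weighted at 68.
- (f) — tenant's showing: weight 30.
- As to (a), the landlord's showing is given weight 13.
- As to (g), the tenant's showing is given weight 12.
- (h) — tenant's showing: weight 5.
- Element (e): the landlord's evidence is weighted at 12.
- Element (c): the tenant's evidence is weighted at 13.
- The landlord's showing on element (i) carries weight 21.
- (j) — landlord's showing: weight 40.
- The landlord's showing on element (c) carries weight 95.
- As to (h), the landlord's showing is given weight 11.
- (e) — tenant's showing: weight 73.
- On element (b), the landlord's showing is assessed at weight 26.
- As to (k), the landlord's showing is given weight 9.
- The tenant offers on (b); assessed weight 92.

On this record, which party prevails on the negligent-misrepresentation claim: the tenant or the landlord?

— Issue I —
At Stage I.1 the tenant must meet the balance of probabilities (weight exceeds 51): on (a) the weight is 80 less the opposing 13 gives net 67, > 51, so (a) meets the standard; on (b) the weight is 92 less the opposing 26 gives net 66, > 51, so (b) meets the standard.
  Stage I.1 carried; the burden shifts to the landlord.
At Stage I.2 the landlord must meet clear and convincing evidence (weight is at least 69): on (c) the weight is 95 less the opposing 13 gives net 82, which does reach 69, so (c) meets the standard.
  All elements met at the final stage.
All stages carried — the landlord prevails on this issue.
— Issue II —
At Stage II.1 the tenant must meet the balance of probabilities (weight is at least 55): on (d) the weight is 78 less the opposing 14 gives net 64, ≥ 55, so (d) meets the standard; on (e) the weight is 73 less the opposing 12 gives net 61, which does reach 55, so (e) meets the standard.
  The tenant carries Stage II.1; the landlord now bears the burden.
At Stage II.2 the landlord must meet the balance of probabilities (weight is at least 55): on (f) the weight is 95 less the opposing 30 gives net 65, ≥ 55, so (f) meets the standard; on (g) the weight is 68 less the opposing 12 gives net 56, ≥ 55, so (g) meets the standard.
  Stage II.2 carried; the burden shifts to the tenant.
At Stage II.3 the tenant must meet a prima facie showing (weight is at least 11): on (h) the weight is 5 less the opposing 11 gives net -6, which does not reach 11, so (h) does not meet the standard.
  Not every element is met, so the tenant fails to carry Stage II.3.
The analysis ends at Stage II.3; the landlord prevails on this issue.
— Issue III —
Stage III.1 (tenant, a preponderance, weight is at least 51): (i) net 89−21=68 ≥ 51 — meets; (j) net 88−40=48 < 51 — fails.
  Stage III.1 not carried; the tenant fails its burden.
The analysis ends at Stage III.1; the landlord prevails on this issue.
Per-issue: Issue I → landlord; Issue II → landlord; Issue III → landlord. The tenant must prevail on every issue; overall, the landlord prevails.

landlord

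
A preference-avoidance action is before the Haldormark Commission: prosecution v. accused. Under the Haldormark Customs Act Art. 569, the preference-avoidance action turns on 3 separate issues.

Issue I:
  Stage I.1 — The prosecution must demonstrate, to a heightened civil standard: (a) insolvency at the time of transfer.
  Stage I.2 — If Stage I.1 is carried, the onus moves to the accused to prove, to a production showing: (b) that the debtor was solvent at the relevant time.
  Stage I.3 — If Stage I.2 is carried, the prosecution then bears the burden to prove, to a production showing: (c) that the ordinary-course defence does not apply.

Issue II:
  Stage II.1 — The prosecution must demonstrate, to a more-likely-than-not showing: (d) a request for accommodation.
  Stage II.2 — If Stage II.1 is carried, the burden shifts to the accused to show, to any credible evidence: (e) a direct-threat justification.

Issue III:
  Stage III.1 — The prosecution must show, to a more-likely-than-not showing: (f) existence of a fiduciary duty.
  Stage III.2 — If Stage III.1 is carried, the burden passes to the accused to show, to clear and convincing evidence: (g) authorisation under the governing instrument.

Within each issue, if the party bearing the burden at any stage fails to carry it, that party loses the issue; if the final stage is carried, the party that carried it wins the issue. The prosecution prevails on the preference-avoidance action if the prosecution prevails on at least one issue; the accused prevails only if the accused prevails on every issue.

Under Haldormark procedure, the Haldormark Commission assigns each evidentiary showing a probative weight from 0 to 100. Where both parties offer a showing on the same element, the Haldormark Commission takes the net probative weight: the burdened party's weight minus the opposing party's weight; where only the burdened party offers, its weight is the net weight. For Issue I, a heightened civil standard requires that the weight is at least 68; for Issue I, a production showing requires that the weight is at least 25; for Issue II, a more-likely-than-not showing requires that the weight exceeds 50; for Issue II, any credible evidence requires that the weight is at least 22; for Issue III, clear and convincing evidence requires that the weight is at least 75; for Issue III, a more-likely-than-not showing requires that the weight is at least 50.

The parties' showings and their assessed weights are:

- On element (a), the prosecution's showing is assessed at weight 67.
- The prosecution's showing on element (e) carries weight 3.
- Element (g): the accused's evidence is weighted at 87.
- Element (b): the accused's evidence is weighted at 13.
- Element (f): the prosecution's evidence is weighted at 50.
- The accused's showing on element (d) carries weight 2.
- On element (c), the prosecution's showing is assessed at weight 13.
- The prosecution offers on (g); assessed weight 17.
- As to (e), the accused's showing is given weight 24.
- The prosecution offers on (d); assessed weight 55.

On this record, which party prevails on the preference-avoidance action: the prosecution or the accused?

— Issue I —
Stage I.1 — burden on prosecution; standard: a heightened civil standard (weight is at least 68).
    (a): 67 < 68 [not met]
  The prosecution does not carry Stage I.1.
The analysis ends at Stage I.1; the accused prevails on this issue.
— Issue II —
Stage II.1 — burden on prosecution; standard: a more-likely-than-not showing (weight exceeds 50).
    (d): 55 − 2 = 53 > 50 [met]
  The prosecution carries Stage II.1; the accused now bears the burden.
Stage II.2 — burden on accused; standard: any credible evidence (weight is at least 22).
    (e): 24 − 3 = 21 < 22 [not met]
  Stage II.2 not carried; the accused fails its burden.
The analysis ends at Stage II.2; the prosecution prevails on this issue.
— Issue III —
Stage III.1 — burden on prosecution; standard: a more-likely-than-not showing (weight is at least 50).
    (f): 50 ≥ 50 [met]
  The prosecution carries Stage III.1; the accused now bears the burden.
Stage III.2 — burden on accused; standard: clear and convincing evidence (weight is at least 75).
    (g): 87 − 17 = 70 < 75 [not met]
  The accused does not carry Stage III.2.
The prosecution prevails on this issue.
Per-issue: Issue I → accused; Issue II → prosecution; Issue III → prosecution. The prosecution must prevail on at least one issue; overall, the prosecution prevails.

prosecution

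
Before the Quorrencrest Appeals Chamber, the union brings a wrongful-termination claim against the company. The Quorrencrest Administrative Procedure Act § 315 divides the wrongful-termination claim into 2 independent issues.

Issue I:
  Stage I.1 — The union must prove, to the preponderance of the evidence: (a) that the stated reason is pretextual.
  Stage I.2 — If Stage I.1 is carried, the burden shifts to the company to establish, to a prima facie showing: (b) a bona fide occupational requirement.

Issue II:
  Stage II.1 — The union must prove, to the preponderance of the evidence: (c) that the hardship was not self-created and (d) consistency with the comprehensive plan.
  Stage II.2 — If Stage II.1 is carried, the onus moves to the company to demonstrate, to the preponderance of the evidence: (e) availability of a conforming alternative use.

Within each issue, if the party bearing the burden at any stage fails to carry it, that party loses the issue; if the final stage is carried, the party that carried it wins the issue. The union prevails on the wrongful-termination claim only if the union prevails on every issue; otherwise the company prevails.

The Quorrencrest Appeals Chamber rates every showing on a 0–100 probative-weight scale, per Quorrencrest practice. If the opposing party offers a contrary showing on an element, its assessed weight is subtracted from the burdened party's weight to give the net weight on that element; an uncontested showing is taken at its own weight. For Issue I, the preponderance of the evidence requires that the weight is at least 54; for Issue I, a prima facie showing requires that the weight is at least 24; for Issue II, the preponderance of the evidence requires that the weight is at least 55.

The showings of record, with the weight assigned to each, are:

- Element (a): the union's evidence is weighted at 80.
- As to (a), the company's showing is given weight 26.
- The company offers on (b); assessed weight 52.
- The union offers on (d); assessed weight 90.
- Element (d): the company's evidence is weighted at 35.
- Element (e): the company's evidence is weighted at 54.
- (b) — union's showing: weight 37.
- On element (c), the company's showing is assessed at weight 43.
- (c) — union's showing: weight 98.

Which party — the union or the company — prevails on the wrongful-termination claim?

union

— Issue I —
Stage I.1 — burden on union; standard: the preponderance of the evidence (weight is at least 54).
    (a): 80 − 26 = 54 ≥ 54 [met]
  Stage I.1 carried; the burden shifts to the company.
Stage I.2 — burden on company; standard: a prima facie showing (weight is at least 24).
    (b): 52 − 37 = 15 < 24 [not met]
  Not every element is met, so the company fails to carry Stage I.2.
The union prevails on this issue.
— Issue II —
Stage II.1 — burden on union; standard: the preponderance of the evidence (weight is at least 55).
    (c): 98 − 43 = 55 ≥ 55 [met]
    (d): 90 − 35 = 55 ≥ 55 [met]
  All elements met. The burden passes to the company.
Stage II.2 — burden on company; standard: the preponderance of the evidence (weight is at least 55).
    (e): 54 < 55 [not met]
  Not every element is met, so the company fails to carry Stage II.2.
The analysis ends at Stage II.2; the union prevails on this issue.
Per-issue: Issue I → union; Issue II → union. The union must prevail on every issue; overall, the union prevails.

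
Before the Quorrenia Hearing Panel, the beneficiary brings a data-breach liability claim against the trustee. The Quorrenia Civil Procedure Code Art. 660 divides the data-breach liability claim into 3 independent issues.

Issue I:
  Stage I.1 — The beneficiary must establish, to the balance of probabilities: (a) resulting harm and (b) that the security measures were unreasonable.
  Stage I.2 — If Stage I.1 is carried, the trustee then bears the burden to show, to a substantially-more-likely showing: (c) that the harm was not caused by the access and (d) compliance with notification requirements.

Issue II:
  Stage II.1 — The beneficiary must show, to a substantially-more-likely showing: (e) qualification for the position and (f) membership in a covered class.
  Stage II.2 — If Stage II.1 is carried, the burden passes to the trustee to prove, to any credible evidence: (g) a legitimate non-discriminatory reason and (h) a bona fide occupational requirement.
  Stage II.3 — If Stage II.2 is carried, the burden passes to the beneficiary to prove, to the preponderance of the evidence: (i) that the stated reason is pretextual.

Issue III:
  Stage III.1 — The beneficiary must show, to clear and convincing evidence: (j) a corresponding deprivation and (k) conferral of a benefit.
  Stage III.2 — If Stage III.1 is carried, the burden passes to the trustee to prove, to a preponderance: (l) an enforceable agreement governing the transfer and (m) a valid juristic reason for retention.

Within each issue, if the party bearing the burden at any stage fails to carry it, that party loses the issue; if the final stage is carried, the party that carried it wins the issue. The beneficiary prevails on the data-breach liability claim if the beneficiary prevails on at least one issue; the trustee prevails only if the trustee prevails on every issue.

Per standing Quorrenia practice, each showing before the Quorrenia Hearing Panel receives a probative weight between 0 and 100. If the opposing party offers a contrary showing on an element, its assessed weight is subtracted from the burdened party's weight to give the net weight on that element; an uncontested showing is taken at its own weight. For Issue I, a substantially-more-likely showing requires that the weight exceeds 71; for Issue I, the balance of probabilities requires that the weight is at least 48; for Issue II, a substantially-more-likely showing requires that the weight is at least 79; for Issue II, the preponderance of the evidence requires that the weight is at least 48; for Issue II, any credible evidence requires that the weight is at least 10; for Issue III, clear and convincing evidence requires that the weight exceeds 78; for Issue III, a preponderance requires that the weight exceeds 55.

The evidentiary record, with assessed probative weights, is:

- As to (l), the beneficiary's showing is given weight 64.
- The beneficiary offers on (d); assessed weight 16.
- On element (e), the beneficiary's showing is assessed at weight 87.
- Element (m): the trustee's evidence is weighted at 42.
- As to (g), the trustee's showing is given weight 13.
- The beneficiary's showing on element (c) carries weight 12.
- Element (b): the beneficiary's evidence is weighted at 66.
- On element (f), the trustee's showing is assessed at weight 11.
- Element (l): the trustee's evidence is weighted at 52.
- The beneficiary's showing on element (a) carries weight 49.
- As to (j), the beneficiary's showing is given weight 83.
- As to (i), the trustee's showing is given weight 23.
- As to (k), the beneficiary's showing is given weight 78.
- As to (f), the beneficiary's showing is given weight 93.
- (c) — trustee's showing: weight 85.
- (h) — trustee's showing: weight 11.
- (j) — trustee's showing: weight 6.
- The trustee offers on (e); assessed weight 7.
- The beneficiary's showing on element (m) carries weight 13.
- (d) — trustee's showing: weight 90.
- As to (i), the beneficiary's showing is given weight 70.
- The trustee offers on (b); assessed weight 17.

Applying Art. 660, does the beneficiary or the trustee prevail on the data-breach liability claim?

— Issue I —
At Stage I.1 the beneficiary must meet the balance of probabilities (weight is at least 48): on (a) the weight is 49, which does reach 48, so (a) meets the standard; on (b) the weight is 66 less the opposing 17 gives net 49, which does reach 48, so (b) meets the standard.
  The beneficiary carries Stage I.1; the trustee now bears the burden.
At Stage I.2 the trustee must meet a substantially-more-likely showing (weight exceeds 71): on (c) the weight is 85 less the opposing 12 gives net 73, > 71, so (c) meets the standard; on (d) the weight is 90 less the opposing 16 gives net 74, > 71, so (d) meets the standard.
  All elements met at the final stage.
Every stage carried; the trustee prevails on this issue.
— Issue II —
Stage II.1 (beneficiary, a substantially-more-likely showing, weight is at least 79): (e) net 87−7=80 ≥ 79 — meets; (f) net 93−11=82 ≥ 79 — meets.
  Stage II.1 carried; the burden shifts to the trustee.
Stage II.2 (trustee, any credible evidence, weight is at least 10): (g) 13 ≥ 10 — meets; (h) 11 ≥ 10 — meets.
  All elements met. The burden passes to the beneficiary.
Stage II.3 (beneficiary, the preponderance of the evidence, weight is at least 48): (i) net 70−23=47 < 48 — fails.
  The beneficiary does not carry Stage II.3.
The trustee prevails on this issue.
— Issue III —
Stage III.1 — burden on beneficiary; standard: clear and convincing evidence (weight exceeds 78).
    (j): 83 − 6 = 77 ≤ 78 [not met]
    (k): 78 ≤ 78 [not met]
  The beneficiary does not carry Stage III.1.
So the trustee prevails on this issue.
Per-issue: Issue I → trustee; Issue II → trustee; Issue III → trustee. The beneficiary must prevail on at least one issue; overall, the trustee prevails.

trustee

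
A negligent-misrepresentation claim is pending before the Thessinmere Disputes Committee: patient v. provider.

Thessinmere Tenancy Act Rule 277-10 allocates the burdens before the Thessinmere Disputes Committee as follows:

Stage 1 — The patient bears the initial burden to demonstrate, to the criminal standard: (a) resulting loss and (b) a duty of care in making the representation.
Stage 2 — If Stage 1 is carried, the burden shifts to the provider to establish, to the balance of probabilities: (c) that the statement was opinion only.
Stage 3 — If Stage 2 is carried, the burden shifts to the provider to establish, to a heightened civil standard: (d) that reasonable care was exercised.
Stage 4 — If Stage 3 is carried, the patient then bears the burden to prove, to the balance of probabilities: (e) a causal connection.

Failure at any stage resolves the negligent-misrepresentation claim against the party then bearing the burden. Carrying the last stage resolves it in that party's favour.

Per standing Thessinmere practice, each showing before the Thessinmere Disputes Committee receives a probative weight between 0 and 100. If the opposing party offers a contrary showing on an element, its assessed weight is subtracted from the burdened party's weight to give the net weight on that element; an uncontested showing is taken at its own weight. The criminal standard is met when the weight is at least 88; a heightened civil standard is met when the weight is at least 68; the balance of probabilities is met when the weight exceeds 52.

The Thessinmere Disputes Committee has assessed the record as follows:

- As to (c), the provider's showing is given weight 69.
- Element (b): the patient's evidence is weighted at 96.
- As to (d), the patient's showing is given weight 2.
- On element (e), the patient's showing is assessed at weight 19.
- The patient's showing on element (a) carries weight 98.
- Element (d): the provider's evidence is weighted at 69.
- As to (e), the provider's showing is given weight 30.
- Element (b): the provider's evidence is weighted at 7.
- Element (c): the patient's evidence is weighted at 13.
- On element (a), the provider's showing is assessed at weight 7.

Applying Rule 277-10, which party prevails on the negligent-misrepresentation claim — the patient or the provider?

Stage 1 (patient, the criminal standard, weight is at least 88): (a) net 98−7=91 ≥ 88 — meets; (b) net 96−7=89 ≥ 88 — meets.
  All elements met. The burden passes to the provider.
Stage 2 (provider, the balance of probabilities, weight exceeds 52): (c) net 69−13=56 > 52 — meets.
  Stage 2 is satisfied; the provider continues to bear the burden.
Stage 3 (provider, a heightened civil standard, weight is at least 68): (d) net 69−2=67 < 68 — fails.
  The provider does not carry Stage 3.
The patient prevails.

patient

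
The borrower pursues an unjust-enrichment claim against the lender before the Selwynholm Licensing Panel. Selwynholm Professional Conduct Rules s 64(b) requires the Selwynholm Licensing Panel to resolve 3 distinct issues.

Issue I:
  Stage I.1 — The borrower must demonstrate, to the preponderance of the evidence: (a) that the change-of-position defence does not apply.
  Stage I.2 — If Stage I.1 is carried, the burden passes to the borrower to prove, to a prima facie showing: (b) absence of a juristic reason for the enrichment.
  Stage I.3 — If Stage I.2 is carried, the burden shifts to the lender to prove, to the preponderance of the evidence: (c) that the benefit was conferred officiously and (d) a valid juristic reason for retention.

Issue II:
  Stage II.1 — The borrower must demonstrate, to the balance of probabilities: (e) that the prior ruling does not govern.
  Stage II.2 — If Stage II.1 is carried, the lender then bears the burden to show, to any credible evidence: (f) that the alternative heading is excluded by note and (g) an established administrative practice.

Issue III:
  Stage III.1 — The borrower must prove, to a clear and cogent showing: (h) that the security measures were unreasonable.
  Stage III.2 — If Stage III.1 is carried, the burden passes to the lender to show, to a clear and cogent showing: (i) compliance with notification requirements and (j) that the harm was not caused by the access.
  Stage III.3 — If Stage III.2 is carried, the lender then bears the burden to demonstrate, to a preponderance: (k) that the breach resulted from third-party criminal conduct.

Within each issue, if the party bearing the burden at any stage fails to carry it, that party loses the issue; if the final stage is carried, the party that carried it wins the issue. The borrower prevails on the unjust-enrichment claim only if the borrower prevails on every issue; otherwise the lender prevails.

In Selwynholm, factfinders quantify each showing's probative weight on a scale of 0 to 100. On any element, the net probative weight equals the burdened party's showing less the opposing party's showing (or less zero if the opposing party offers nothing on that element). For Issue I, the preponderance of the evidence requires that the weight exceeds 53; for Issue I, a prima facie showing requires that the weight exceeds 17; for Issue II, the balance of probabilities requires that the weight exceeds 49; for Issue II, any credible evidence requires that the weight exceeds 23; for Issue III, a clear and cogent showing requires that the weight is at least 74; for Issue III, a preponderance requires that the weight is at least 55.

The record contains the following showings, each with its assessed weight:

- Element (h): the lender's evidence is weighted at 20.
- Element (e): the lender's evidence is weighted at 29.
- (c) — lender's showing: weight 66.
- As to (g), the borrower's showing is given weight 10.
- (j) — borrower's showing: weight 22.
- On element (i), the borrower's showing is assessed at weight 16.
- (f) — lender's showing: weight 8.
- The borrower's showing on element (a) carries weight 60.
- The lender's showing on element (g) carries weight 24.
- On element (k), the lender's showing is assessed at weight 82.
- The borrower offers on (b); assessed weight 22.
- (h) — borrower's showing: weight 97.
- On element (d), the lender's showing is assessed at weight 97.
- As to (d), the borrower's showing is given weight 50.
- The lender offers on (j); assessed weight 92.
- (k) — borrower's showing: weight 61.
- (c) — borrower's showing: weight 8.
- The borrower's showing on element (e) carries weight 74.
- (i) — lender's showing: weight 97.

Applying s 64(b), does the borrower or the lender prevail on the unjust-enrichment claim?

lender

— Issue I —
Stage I.1 (borrower, the preponderance of the evidence, weight exceeds 53): (a) 60 > 53 — meets.
  Stage I.1 is satisfied; the borrower continues to bear the burden.
Stage I.2 (borrower, a prima facie showing, weight exceeds 17): (b) 22 > 17 — meets.
  The borrower carries Stage I.2; the lender now bears the burden.
Stage I.3 (lender, the preponderance of the evidence, weight exceeds 53): (c) net 66−8=58 > 53 — meets; (d) net 97−50=47 ≤ 53 — fails.
  Stage I.3 not carried; the lender fails its burden.
The analysis ends at Stage I.3; the borrower prevails on this issue.
— Issue II —
Stage II.1 (borrower, the balance of probabilities, weight exceeds 49): (e) net 74−29=45 ≤ 49 — fails.
  The borrower does not carry Stage II.1.
The lender prevails on this issue.
— Issue III —
At Stage III.1 the borrower must meet a clear and cogent showing (weight is at least 74): on (h) the weight is 97 less the opposing 20 gives net 77, ≥ 74, so (h) meets the standard.
  Stage III.1 is satisfied; the onus moves to the lender.
At Stage III.2 the lender must meet a clear and cogent showing (weight is at least 74): on (i) the weight is 97 less the opposing 16 gives net 81, which does reach 74, so (i) meets the standard; on (j) the weight is 92 less the opposing 22 gives net 70, which does not reach 74, so (j) does not meet the standard.
  The lender does not carry Stage III.2.
The borrower prevails on this issue.
Per-issue: Issue I → borrower; Issue II → lender; Issue III → borrower. The borrower must prevail on every issue; overall, the lender prevails.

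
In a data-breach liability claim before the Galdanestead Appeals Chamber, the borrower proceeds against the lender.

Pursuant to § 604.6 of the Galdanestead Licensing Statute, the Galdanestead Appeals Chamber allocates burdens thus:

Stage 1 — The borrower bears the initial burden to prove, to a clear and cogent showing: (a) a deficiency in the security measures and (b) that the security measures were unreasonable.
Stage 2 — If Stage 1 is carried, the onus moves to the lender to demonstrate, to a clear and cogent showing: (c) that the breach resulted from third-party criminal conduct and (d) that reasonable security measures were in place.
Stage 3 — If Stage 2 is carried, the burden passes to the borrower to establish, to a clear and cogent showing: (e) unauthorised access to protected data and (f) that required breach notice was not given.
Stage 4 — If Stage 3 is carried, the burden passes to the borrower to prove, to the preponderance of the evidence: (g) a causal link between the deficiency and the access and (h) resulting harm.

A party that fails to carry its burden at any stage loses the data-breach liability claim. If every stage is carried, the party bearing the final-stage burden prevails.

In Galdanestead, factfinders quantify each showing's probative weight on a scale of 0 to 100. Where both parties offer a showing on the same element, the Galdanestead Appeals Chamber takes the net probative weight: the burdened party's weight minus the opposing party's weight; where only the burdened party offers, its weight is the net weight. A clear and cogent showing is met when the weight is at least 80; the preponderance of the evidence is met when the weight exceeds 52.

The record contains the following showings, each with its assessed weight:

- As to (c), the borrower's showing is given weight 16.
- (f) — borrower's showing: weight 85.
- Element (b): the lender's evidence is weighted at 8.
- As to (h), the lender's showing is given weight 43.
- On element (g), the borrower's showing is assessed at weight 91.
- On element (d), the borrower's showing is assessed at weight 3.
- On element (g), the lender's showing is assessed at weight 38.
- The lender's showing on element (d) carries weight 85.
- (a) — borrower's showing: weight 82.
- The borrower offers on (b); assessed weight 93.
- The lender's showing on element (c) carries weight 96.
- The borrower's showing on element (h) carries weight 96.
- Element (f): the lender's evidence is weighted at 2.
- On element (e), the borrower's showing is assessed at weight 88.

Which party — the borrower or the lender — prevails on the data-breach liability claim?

borrower

At Stage 1 the borrower must meet a clear and cogent showing (weight is at least 80): on (a) the weight is 82, which does reach 80, so (a) meets the standard; on (b) the weight is 93 less the opposing 8 gives net 85, ≥ 80, so (b) meets the standard.
  All elements met. The burden passes to the lender.
At Stage 2 the lender must meet a clear and cogent showing (weight is at least 80): on (c) the weight is 96 less the opposing 16 gives net 80, ≥ 80, so (c) meets the standard; on (d) the weight is 85 less the opposing 3 gives net 82, which does reach 80, so (d) meets the standard.
  Stage 2 is satisfied; the onus moves to the borrower.
At Stage 3 the borrower must meet a clear and cogent showing (weight is at least 80): on (e) the weight is 88, which does reach 80, so (e) meets the standard; on (f) the weight is 85 less the opposing 2 gives net 83, ≥ 80, so (f) meets the standard.
  Stage 3 is satisfied; the borrower continues to bear the burden.
At Stage 4 the borrower must meet the preponderance of the evidence (weight exceeds 52): on (g) the weight is 91 less the opposing 38 gives net 53, > 52, so (g) meets the standard; on (h) the weight is 96 less the opposing 43 gives net 53, > 52, so (h) meets the standard.
  All elements met at the final stage.
Every stage carried; the borrower prevails.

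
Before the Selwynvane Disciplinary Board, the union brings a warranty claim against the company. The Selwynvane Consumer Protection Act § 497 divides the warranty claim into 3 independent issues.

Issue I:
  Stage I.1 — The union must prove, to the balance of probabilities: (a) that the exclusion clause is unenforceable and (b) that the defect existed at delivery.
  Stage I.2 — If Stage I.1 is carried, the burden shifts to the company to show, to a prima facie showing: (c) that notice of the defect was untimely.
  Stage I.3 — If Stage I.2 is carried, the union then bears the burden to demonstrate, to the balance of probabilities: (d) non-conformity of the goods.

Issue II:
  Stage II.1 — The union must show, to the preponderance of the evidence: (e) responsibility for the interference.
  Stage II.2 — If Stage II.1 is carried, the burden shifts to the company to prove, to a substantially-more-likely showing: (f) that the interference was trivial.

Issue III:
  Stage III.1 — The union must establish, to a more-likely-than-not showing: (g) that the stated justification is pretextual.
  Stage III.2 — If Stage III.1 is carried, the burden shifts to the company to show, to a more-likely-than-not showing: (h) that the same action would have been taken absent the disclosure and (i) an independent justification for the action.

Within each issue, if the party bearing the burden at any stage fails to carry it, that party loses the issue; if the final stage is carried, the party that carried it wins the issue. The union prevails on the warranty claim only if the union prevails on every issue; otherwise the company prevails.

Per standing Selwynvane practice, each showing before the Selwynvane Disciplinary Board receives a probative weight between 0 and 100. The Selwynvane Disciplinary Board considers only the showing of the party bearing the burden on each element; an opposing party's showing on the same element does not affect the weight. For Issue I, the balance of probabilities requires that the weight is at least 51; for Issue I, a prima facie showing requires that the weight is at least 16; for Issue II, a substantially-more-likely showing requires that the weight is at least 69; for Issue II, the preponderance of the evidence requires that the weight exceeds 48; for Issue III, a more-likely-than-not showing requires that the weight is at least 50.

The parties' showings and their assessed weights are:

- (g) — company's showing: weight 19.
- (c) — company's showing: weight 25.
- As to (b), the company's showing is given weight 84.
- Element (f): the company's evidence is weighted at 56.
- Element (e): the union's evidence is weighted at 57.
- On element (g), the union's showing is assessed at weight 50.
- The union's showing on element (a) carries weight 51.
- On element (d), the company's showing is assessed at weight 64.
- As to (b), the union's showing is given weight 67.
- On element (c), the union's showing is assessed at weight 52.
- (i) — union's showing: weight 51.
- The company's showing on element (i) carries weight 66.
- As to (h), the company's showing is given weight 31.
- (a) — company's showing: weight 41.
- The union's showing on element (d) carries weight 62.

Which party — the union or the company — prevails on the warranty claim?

union

— Issue I —
Stage I.1 (union, the balance of probabilities, weight is at least 51): (a) 51 (company's 41 disregarded) ≥ 51 — meets; (b) 67 (company's 84 disregarded) ≥ 51 — meets.
  Stage I.1 carried; the burden shifts to the company.
Stage I.2 (company, a prima facie showing, weight is at least 16): (c) 25 (union's 52 disregarded) ≥ 16 — meets.
  The company carries Stage I.2; the union now bears the burden.
Stage I.3 (union, the balance of probabilities, weight is at least 51): (d) 62 (company's 64 disregarded) ≥ 51 — meets.
  Stage I.3 carried; the final stage is satisfied.
With every stage satisfied, the union prevails on this issue.
— Issue II —
Stage II.1 (union, the preponderance of the evidence, weight exceeds 48): (e) 57 > 48 — meets.
  Stage II.1 carried; the burden shifts to the company.
Stage II.2 (company, a substantially-more-likely showing, weight is at least 69): (f) 56 < 69 — fails.
  The company does not carry Stage II.2.
So the union prevails on this issue.
— Issue III —
Stage III.1 — burden on union; standard: a more-likely-than-not showing (weight is at least 50).
    (g): 50 (company's 19 disregarded) ≥ 50 [met]
  Stage III.1 carried; the burden shifts to the company.
Stage III.2 — burden on company; standard: a more-likely-than-not showing (weight is at least 50).
    (h): 31 < 50 [not met]
    (i): 66 (union's 51 disregarded) ≥ 50 [met]
  Stage III.2 not carried; the company fails its burden.
The union prevails on this issue.
Per-issue: Issue I → union; Issue II → union; Issue III → union. The union must prevail on every issue; overall, the union prevails.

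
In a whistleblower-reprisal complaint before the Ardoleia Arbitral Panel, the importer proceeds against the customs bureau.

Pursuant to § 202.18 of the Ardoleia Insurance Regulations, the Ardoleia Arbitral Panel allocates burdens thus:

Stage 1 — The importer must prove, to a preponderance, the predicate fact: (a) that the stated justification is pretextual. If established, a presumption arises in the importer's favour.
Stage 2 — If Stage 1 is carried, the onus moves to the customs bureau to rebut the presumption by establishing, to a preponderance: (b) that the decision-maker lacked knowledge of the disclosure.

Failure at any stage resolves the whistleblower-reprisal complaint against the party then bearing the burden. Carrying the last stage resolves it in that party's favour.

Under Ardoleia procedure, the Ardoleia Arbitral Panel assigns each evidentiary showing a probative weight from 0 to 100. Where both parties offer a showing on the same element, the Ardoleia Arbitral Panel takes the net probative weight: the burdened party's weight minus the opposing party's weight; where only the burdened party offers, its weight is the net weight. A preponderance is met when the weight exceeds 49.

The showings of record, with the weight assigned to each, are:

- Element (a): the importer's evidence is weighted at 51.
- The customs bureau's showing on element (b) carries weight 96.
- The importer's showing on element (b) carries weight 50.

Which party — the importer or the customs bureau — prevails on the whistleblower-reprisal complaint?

Stage 1 (importer, a preponderance, weight exceeds 49): (a) 51 > 49 — meets.
  Stage 1 is satisfied; the onus moves to the customs bureau.
Stage 2 (customs bureau, a preponderance, weight exceeds 49): (b) net 96−50=46 ≤ 49 — fails.
  Not every element is met, so the customs bureau fails to carry Stage 2.
The importer prevails.

importer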